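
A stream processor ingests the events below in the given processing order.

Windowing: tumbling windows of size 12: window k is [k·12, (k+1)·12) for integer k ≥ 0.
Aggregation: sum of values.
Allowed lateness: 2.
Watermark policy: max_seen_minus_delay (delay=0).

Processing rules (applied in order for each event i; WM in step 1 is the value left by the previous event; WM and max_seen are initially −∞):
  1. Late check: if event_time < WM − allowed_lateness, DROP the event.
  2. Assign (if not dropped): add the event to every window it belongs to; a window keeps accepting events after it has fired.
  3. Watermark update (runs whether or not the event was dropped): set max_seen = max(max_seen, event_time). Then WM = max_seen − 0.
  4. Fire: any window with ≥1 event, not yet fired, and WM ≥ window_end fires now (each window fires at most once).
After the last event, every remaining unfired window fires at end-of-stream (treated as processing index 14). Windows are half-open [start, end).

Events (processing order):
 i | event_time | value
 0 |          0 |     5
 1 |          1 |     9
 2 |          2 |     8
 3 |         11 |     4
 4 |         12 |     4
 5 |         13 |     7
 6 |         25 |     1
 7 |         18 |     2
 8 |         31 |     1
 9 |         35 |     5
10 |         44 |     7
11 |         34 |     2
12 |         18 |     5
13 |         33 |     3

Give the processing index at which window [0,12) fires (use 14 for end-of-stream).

i=0 t=0 v=5: → [0,12); WM=0
i=1 t=1 v=9: → [0,12); WM=1
i=2 t=2 v=8: → [0,12); WM=2
i=3 t=11 v=4: → [0,12); WM=11
i=4 t=12 v=4: → [12,24); WM=12; [0,12) fires=26
i=5 t=13 v=7: → [12,24); WM=13
i=6 t=25 v=1: → [24,36); WM=25; [12,24) fires=11
i=7 t=18 v=2: DROP (t<25-2); WM=25
i=8 t=31 v=1: → [24,36); WM=31
i=9 t=35 v=5: → [24,36); WM=35
i=10 t=44 v=7: → [36,48); WM=44; [24,36) fires=7
i=11 t=34 v=2: DROP (t<44-2); WM=44
i=12 t=18 v=5: DROP (t<44-2); WM=44
i=13 t=33 v=3: DROP (t<44-2); WM=44

4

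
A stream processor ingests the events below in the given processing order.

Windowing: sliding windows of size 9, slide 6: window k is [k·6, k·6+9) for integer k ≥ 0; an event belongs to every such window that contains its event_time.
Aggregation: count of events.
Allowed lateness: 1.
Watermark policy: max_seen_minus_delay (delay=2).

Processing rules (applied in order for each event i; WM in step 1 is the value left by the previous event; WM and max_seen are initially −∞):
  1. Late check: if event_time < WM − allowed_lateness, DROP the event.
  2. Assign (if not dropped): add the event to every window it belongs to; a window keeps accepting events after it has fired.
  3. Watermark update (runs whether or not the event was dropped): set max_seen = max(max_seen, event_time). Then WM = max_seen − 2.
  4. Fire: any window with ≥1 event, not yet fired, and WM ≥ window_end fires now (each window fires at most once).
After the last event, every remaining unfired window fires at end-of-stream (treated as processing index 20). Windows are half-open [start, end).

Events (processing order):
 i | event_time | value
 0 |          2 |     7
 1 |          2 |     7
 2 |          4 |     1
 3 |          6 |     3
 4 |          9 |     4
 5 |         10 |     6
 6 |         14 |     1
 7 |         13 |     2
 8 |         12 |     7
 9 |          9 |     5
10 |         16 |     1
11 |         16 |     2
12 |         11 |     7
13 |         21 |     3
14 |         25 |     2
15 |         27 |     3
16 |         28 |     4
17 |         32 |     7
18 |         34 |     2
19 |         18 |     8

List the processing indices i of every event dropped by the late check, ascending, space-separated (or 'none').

i=0 t=2 v=7: → [0,9); WM=0
i=1 t=2 v=7: → [0,9); WM=0
i=2 t=4 v=1: → [0,9); WM=2
i=3 t=6 v=3: → [6,15),[0,9); WM=4
i=4 t=9 v=4: → [6,15); WM=7
i=5 t=10 v=6: → [6,15); WM=8
i=6 t=14 v=1: → [12,21),[6,15); WM=12; [0,9) fires=4
i=7 t=13 v=2: → [12,21),[6,15); WM=12
i=8 t=12 v=7: → [12,21),[6,15); WM=12
i=9 t=9 v=5: DROP (t<12-1); WM=12
i=10 t=16 v=1: → [12,21); WM=14
i=11 t=16 v=2: → [12,21); WM=14
i=12 t=11 v=7: DROP (t<14-1); WM=14
i=13 t=21 v=3: → [18,27); WM=19; [6,15) fires=6
i=14 t=25 v=2: → [24,33),[18,27); WM=23; [12,21) fires=5
i=15 t=27 v=3: → [24,33); WM=25
i=16 t=28 v=4: → [24,33); WM=26
i=17 t=32 v=7: → [30,39),[24,33); WM=30; [18,27) fires=2
i=18 t=34 v=2: → [30,39); WM=32
i=19 t=18 v=8: DROP (t<32-1); WM=32

9 12 19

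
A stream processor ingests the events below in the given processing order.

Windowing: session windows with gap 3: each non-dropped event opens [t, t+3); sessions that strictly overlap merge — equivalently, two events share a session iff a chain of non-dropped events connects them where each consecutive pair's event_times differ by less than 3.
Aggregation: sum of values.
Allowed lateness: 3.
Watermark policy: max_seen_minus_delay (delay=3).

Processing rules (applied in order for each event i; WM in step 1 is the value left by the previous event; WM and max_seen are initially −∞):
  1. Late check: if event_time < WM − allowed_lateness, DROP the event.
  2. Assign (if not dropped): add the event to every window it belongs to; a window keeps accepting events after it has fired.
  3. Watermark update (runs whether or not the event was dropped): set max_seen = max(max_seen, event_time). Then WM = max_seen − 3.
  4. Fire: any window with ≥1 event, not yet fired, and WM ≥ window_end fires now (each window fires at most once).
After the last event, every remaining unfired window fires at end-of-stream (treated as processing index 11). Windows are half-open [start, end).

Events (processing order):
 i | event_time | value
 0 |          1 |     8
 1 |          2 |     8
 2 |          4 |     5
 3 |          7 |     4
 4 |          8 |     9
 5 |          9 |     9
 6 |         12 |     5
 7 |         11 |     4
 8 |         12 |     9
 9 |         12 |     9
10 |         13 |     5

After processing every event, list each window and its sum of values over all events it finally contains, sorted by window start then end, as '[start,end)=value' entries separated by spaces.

i=0 t=1 v=8: → [1,4); WM=-2
i=1 t=2 v=8: → [1,5); WM=-1
i=2 t=4 v=5: → [1,7); WM=1
i=3 t=7 v=4: → [7,10); WM=4
i=4 t=8 v=9: → [7,11); WM=5
i=5 t=9 v=9: → [7,12); WM=6
i=6 t=12 v=5: → [12,15); WM=9
i=7 t=11 v=4: → [7,15); WM=9
i=8 t=12 v=9: → [7,15); WM=9
i=9 t=12 v=9: → [7,15); WM=9
i=10 t=13 v=5: → [7,16); WM=10

[1,7)=21 [7,16)=54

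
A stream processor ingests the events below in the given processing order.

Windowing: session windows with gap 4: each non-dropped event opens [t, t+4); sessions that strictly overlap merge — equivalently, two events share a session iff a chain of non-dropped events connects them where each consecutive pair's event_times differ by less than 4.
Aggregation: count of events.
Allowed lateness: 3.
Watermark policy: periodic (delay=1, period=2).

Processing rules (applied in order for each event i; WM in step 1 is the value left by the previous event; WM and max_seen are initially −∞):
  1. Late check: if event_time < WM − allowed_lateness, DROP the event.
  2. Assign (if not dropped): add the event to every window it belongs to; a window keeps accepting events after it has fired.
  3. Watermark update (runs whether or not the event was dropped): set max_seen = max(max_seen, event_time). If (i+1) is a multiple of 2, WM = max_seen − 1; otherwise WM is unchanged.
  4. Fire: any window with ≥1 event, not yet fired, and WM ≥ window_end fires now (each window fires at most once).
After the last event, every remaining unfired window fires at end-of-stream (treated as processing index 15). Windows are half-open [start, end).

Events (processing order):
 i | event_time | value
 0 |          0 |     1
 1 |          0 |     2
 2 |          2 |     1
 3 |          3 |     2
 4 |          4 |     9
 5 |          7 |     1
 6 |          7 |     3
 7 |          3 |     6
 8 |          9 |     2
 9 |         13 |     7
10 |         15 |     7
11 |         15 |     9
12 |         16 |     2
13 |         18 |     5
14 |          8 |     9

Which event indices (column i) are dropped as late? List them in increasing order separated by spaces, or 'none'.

14

i=0 t=0 v=1: → [0,4); WM=−∞
i=1 t=0 v=2: → [0,4); WM=-1
i=2 t=2 v=1: → [0,6); WM=-1
i=3 t=3 v=2: → [0,7); WM=2
i=4 t=4 v=9: → [0,8); WM=2
i=5 t=7 v=1: → [0,11); WM=6
i=6 t=7 v=3: → [0,11); WM=6
i=7 t=3 v=6: → [0,11); WM=6
i=8 t=9 v=2: → [0,13); WM=6
i=9 t=13 v=7: → [13,17); WM=12
i=10 t=15 v=7: → [13,19); WM=12
i=11 t=15 v=9: → [13,19); WM=14
i=12 t=16 v=2: → [13,20); WM=14
i=13 t=18 v=5: → [13,22); WM=17
i=14 t=8 v=9: DROP (t<17-3); WM=17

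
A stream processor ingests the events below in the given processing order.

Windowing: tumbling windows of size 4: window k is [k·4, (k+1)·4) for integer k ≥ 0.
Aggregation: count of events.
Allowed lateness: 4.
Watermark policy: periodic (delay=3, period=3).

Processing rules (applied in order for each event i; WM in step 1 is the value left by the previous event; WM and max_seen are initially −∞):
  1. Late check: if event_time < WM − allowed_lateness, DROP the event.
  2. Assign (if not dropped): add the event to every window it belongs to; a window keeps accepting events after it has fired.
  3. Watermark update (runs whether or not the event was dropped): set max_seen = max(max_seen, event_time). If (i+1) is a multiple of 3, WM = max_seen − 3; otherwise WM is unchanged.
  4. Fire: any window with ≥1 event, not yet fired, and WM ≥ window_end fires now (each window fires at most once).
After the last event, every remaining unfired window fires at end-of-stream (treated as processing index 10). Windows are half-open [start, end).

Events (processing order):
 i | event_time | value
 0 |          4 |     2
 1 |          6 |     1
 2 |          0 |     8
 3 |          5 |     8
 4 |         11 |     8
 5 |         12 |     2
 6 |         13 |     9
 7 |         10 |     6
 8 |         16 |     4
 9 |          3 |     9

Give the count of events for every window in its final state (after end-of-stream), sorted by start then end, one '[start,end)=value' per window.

[0,4)=1 [4,8)=3 [8,12)=2 [12,16)=2 [16,20)=1

i=0 t=4 v=2: → [4,8); WM=−∞
i=1 t=6 v=1: → [4,8); WM=−∞
i=2 t=0 v=8: → [0,4); WM=3
i=3 t=5 v=8: → [4,8); WM=3
i=4 t=11 v=8: → [8,12); WM=3
i=5 t=12 v=2: → [12,16); WM=9; [0,4) fires=1 [4,8) fires=3
i=6 t=13 v=9: → [12,16); WM=9
i=7 t=10 v=6: → [8,12); WM=9
i=8 t=16 v=4: → [16,20); WM=13; [8,12) fires=2
i=9 t=3 v=9: DROP (t<13-4); WM=13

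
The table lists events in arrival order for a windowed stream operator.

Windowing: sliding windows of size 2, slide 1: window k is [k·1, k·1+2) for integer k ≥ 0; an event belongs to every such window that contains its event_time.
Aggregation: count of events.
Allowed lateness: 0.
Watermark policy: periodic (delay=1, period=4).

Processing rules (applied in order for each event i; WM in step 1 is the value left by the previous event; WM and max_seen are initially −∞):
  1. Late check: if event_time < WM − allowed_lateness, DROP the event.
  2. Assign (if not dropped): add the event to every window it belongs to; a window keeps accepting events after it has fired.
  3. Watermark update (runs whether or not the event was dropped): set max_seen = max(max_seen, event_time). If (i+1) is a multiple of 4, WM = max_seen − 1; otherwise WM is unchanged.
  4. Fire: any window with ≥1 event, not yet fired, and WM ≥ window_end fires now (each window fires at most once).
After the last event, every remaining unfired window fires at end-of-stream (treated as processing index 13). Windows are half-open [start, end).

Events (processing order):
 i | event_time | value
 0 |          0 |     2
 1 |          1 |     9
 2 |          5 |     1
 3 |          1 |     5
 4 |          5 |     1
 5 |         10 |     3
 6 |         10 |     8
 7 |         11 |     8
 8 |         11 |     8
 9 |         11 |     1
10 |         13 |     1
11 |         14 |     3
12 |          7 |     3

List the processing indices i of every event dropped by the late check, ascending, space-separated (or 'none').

12

i=0 t=0 v=2: → [0,2); WM=−∞
i=1 t=1 v=9: → [1,3),[0,2); WM=−∞
i=2 t=5 v=1: → [5,7),[4,6); WM=−∞
i=3 t=1 v=5: → [1,3),[0,2); WM=4; [0,2) fires=3 [1,3) fires=2
i=4 t=5 v=1: → [5,7),[4,6); WM=4
i=5 t=10 v=3: → [10,12),[9,11); WM=4
i=6 t=10 v=8: → [10,12),[9,11); WM=4
i=7 t=11 v=8: → [11,13),[10,12); WM=10; [4,6) fires=2 [5,7) fires=2
i=8 t=11 v=8: → [11,13),[10,12); WM=10
i=9 t=11 v=1: → [11,13),[10,12); WM=10
i=10 t=13 v=1: → [13,15),[12,14); WM=10
i=11 t=14 v=3: → [14,16),[13,15); WM=13; [9,11) fires=2 [10,12) fires=5 [11,13) fires=3
i=12 t=7 v=3: DROP (t<13-0); WM=13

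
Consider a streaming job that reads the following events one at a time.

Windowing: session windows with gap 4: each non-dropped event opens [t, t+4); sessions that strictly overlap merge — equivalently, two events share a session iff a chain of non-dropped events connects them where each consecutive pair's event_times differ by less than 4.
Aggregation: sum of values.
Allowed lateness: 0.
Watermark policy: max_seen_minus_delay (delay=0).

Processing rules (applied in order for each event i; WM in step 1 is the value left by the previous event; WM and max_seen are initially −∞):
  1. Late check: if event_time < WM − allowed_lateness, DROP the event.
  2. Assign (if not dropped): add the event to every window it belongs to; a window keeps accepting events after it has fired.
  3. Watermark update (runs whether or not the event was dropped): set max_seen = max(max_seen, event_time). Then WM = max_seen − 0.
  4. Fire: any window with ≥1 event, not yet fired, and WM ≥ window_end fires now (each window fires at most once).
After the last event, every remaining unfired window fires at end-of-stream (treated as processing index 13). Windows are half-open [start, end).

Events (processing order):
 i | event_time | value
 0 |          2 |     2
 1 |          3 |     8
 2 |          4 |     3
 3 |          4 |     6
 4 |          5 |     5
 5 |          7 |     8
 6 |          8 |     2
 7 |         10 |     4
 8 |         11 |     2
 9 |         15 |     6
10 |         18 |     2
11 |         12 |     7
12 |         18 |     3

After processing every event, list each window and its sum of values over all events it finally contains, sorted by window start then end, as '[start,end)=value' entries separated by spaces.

i=0 t=2 v=2: → [2,6); WM=2
i=1 t=3 v=8: → [2,7); WM=3
i=2 t=4 v=3: → [2,8); WM=4
i=3 t=4 v=6: → [2,8); WM=4
i=4 t=5 v=5: → [2,9); WM=5
i=5 t=7 v=8: → [2,11); WM=7
i=6 t=8 v=2: → [2,12); WM=8
i=7 t=10 v=4: → [2,14); WM=10
i=8 t=11 v=2: → [2,15); WM=11
i=9 t=15 v=6: → [15,19); WM=15
i=10 t=18 v=2: → [15,22); WM=18
i=11 t=12 v=7: DROP (t<18-0); WM=18
i=12 t=18 v=3: → [15,22); WM=18

[2,15)=40 [15,22)=11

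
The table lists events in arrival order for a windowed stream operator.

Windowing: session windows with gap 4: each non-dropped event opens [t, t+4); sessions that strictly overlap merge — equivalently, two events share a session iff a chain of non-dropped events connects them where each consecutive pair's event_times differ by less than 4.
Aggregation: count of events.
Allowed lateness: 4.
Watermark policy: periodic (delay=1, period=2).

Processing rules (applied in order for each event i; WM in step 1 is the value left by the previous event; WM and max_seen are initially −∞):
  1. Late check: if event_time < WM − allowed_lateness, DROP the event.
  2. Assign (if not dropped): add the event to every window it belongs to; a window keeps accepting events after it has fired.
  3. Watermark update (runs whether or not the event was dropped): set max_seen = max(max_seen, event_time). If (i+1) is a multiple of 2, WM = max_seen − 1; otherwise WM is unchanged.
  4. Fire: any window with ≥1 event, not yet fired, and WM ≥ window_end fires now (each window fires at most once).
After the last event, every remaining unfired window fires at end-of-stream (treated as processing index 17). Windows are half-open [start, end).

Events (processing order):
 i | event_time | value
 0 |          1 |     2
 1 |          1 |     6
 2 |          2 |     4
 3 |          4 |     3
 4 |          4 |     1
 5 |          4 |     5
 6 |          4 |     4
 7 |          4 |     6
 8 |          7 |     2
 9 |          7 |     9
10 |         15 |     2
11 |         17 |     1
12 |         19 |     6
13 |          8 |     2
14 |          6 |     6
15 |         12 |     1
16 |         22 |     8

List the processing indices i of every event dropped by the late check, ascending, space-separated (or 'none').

13 14 15

i=0 t=1 v=2: → [1,5); WM=−∞
i=1 t=1 v=6: → [1,5); WM=0
i=2 t=2 v=4: → [1,6); WM=0
i=3 t=4 v=3: → [1,8); WM=3
i=4 t=4 v=1: → [1,8); WM=3
i=5 t=4 v=5: → [1,8); WM=3
i=6 t=4 v=4: → [1,8); WM=3
i=7 t=4 v=6: → [1,8); WM=3
i=8 t=7 v=2: → [1,11); WM=3
i=9 t=7 v=9: → [1,11); WM=6
i=10 t=15 v=2: → [15,19); WM=6
i=11 t=17 v=1: → [15,21); WM=16
i=12 t=19 v=6: → [15,23); WM=16
i=13 t=8 v=2: DROP (t<16-4); WM=18
i=14 t=6 v=6: DROP (t<18-4); WM=18
i=15 t=12 v=1: DROP (t<18-4); WM=18
i=16 t=22 v=8: → [15,26); WM=18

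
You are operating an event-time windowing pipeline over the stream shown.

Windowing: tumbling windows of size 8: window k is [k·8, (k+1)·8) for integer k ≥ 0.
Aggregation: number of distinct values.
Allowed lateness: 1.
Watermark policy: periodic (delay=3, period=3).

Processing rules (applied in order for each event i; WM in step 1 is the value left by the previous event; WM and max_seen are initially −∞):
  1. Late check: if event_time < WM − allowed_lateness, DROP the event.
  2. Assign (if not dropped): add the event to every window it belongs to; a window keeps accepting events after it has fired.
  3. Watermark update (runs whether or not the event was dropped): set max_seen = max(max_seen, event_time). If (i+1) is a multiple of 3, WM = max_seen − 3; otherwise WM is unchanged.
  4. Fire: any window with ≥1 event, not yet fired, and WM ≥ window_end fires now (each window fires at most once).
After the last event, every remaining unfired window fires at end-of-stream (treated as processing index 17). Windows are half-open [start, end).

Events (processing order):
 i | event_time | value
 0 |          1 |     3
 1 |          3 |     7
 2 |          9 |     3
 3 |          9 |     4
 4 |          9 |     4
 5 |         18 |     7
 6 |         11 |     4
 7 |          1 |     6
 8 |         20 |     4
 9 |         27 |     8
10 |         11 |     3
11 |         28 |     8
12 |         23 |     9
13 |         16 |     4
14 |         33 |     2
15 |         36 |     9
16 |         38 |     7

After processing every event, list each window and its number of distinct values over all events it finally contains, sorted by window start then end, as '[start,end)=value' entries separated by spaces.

i=0 t=1 v=3: → [0,8); WM=−∞
i=1 t=3 v=7: → [0,8); WM=−∞
i=2 t=9 v=3: → [8,16); WM=6
i=3 t=9 v=4: → [8,16); WM=6
i=4 t=9 v=4: → [8,16); WM=6
i=5 t=18 v=7: → [16,24); WM=15; [0,8) fires=2
i=6 t=11 v=4: DROP (t<15-1); WM=15
i=7 t=1 v=6: DROP (t<15-1); WM=15
i=8 t=20 v=4: → [16,24); WM=17; [8,16) fires=2
i=9 t=27 v=8: → [24,32); WM=17
i=10 t=11 v=3: DROP (t<17-1); WM=17
i=11 t=28 v=8: → [24,32); WM=25; [16,24) fires=2
i=12 t=23 v=9: DROP (t<25-1); WM=25
i=13 t=16 v=4: DROP (t<25-1); WM=25
i=14 t=33 v=2: → [32,40); WM=30
i=15 t=36 v=9: → [32,40); WM=30
i=16 t=38 v=7: → [32,40); WM=30

[0,8)=2 [8,16)=2 [16,24)=2 [24,32)=1 [32,40)=3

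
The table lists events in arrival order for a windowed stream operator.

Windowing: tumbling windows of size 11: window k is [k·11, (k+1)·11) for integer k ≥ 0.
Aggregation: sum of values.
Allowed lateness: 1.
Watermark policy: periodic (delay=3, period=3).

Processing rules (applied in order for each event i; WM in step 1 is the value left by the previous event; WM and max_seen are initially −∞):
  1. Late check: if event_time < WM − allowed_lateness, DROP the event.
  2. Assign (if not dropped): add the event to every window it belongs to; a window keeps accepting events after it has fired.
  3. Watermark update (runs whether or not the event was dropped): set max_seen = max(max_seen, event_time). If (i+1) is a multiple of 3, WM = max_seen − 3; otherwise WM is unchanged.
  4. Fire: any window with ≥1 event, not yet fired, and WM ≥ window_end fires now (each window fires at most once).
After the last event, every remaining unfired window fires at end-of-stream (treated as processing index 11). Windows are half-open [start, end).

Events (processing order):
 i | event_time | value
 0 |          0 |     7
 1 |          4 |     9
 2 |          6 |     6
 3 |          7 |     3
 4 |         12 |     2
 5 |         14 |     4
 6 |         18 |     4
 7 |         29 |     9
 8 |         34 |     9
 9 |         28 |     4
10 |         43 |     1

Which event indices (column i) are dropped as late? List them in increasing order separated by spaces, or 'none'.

i=0 t=0 v=7: → [0,11); WM=−∞
i=1 t=4 v=9: → [0,11); WM=−∞
i=2 t=6 v=6: → [0,11); WM=3
i=3 t=7 v=3: → [0,11); WM=3
i=4 t=12 v=2: → [11,22); WM=3
i=5 t=14 v=4: → [11,22); WM=11; [0,11) fires=25
i=6 t=18 v=4: → [11,22); WM=11
i=7 t=29 v=9: → [22,33); WM=11
i=8 t=34 v=9: → [33,44); WM=31; [11,22) fires=10
i=9 t=28 v=4: DROP (t<31-1); WM=31
i=10 t=43 v=1: → [33,44); WM=31

9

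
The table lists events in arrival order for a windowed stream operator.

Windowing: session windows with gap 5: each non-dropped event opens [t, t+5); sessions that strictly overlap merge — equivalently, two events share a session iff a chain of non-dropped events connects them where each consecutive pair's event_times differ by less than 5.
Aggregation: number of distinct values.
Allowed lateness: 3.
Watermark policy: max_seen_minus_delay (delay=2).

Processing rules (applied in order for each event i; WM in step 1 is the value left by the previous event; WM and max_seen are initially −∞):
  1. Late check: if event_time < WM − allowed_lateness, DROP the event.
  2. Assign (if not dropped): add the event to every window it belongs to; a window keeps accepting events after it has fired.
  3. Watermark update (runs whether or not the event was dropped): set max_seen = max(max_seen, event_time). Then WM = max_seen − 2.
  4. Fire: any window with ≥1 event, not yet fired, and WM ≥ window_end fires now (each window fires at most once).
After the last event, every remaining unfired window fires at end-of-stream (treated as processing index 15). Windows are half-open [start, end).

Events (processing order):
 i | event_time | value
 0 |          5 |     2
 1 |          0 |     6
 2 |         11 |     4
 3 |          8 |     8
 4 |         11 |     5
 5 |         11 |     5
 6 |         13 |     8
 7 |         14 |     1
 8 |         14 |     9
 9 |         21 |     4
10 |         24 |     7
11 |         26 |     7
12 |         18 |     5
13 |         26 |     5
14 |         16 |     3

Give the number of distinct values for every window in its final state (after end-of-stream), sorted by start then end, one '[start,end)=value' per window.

i=0 t=5 v=2: → [5,10); WM=3
i=1 t=0 v=6: → [0,5); WM=3
i=2 t=11 v=4: → [11,16); WM=9
i=3 t=8 v=8: → [5,16); WM=9
i=4 t=11 v=5: → [5,16); WM=9
i=5 t=11 v=5: → [5,16); WM=9
i=6 t=13 v=8: → [5,18); WM=11
i=7 t=14 v=1: → [5,19); WM=12
i=8 t=14 v=9: → [5,19); WM=12
i=9 t=21 v=4: → [21,26); WM=19
i=10 t=24 v=7: → [21,29); WM=22
i=11 t=26 v=7: → [21,31); WM=24
i=12 t=18 v=5: DROP (t<24-3); WM=24
i=13 t=26 v=5: → [21,31); WM=24
i=14 t=16 v=3: DROP (t<24-3); WM=24

[0,5)=1 [5,19)=6 [21,31)=3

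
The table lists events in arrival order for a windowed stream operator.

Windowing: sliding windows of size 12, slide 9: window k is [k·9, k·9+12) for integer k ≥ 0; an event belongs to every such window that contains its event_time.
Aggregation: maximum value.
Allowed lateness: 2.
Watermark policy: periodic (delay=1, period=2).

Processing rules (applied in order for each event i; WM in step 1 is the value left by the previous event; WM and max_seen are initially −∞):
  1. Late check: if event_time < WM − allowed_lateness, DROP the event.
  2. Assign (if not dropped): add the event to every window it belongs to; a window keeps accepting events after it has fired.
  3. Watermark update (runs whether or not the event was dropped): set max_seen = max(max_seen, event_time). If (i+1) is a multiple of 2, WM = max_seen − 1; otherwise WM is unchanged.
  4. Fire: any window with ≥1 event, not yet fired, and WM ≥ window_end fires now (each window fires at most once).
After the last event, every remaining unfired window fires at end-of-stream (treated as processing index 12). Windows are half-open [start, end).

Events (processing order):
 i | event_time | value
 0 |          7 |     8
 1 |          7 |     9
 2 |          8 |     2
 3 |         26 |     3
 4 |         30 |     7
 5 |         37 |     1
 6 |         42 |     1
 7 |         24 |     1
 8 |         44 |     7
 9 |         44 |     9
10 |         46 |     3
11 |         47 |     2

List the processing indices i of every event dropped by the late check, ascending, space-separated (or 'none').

i=0 t=7 v=8: → [0,12); WM=−∞
i=1 t=7 v=9: → [0,12); WM=6
i=2 t=8 v=2: → [0,12); WM=6
i=3 t=26 v=3: → [18,30); WM=25; [0,12) fires=9
i=4 t=30 v=7: → [27,39); WM=25
i=5 t=37 v=1: → [36,48),[27,39); WM=36; [18,30) fires=3
i=6 t=42 v=1: → [36,48); WM=36
i=7 t=24 v=1: DROP (t<36-2); WM=41; [27,39) fires=7
i=8 t=44 v=7: → [36,48); WM=41
i=9 t=44 v=9: → [36,48); WM=43
i=10 t=46 v=3: → [45,57),[36,48); WM=43
i=11 t=47 v=2: → [45,57),[36,48); WM=46

7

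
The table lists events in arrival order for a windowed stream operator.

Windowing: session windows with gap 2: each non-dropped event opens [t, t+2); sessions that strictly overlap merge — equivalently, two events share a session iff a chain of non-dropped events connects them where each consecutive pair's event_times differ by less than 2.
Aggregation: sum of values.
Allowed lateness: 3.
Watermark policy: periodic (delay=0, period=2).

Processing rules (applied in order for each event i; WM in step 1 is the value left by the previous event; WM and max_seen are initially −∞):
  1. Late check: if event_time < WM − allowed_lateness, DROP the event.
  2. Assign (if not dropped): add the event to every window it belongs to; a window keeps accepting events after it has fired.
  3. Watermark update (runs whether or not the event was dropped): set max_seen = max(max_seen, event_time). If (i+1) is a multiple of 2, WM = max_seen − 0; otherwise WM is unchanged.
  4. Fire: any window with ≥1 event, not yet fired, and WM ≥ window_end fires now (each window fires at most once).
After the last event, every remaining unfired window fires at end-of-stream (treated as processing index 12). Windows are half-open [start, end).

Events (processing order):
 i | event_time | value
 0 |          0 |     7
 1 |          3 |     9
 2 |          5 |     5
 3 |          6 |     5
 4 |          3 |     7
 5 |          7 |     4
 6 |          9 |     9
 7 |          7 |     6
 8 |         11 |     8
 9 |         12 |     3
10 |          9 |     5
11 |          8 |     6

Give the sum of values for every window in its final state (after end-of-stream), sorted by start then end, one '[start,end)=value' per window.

i=0 t=0 v=7: → [0,2); WM=−∞
i=1 t=3 v=9: → [3,5); WM=3
i=2 t=5 v=5: → [5,7); WM=3
i=3 t=6 v=5: → [5,8); WM=6
i=4 t=3 v=7: → [3,5); WM=6
i=5 t=7 v=4: → [5,9); WM=7
i=6 t=9 v=9: → [9,11); WM=7
i=7 t=7 v=6: → [5,9); WM=9
i=8 t=11 v=8: → [11,13); WM=9
i=9 t=12 v=3: → [11,14); WM=12
i=10 t=9 v=5: → [9,11); WM=12
i=11 t=8 v=6: DROP (t<12-3); WM=12

[0,2)=7 [3,5)=16 [5,9)=20 [9,11)=14 [11,14)=11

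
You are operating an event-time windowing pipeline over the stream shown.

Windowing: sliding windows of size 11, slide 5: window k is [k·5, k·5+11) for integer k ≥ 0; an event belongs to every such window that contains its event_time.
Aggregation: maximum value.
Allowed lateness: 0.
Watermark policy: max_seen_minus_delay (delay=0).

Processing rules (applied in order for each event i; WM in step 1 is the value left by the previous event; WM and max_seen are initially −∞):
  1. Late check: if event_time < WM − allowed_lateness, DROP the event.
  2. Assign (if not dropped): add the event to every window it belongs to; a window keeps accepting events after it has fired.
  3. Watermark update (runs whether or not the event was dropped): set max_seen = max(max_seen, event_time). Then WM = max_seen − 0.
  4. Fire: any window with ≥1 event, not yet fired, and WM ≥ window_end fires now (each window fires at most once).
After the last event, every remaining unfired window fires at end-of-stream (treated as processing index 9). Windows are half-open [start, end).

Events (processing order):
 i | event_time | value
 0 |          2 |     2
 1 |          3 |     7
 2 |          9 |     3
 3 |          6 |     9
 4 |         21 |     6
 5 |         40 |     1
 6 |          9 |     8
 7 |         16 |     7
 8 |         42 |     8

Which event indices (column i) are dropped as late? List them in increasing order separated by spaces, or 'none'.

i=0 t=2 v=2: → [0,11); WM=2
i=1 t=3 v=7: → [0,11); WM=3
i=2 t=9 v=3: → [5,16),[0,11); WM=9
i=3 t=6 v=9: DROP (t<9-0); WM=9
i=4 t=21 v=6: → [20,31),[15,26); WM=21; [0,11) fires=7 [5,16) fires=3
i=5 t=40 v=1: → [40,51),[35,46),[30,41); WM=40; [15,26) fires=6 [20,31) fires=6
i=6 t=9 v=8: DROP (t<40-0); WM=40
i=7 t=16 v=7: DROP (t<40-0); WM=40
i=8 t=42 v=8: → [40,51),[35,46); WM=42; [30,41) fires=1

3 6 7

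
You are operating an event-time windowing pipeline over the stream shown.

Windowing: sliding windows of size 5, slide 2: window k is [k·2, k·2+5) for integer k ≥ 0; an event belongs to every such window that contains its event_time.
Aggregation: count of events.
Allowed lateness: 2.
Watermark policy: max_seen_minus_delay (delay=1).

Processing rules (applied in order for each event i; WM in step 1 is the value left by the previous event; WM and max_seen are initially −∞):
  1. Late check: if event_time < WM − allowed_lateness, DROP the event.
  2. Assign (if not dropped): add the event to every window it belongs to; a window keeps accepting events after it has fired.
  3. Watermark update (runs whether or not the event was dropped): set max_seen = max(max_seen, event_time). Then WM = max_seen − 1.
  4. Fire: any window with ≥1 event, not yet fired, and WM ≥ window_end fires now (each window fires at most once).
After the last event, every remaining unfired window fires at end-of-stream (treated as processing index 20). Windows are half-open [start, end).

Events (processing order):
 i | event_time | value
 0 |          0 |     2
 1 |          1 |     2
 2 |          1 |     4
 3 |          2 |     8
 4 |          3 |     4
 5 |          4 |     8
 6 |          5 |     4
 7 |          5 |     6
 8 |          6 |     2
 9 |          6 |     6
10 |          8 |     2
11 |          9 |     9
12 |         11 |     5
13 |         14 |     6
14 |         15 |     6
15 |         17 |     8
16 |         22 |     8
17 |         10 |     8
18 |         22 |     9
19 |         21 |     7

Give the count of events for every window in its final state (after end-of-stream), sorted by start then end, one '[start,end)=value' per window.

i=0 t=0 v=2: → [0,5); WM=-1
i=1 t=1 v=2: → [0,5); WM=0
i=2 t=1 v=4: → [0,5); WM=0
i=3 t=2 v=8: → [2,7),[0,5); WM=1
i=4 t=3 v=4: → [2,7),[0,5); WM=2
i=5 t=4 v=8: → [4,9),[2,7),[0,5); WM=3
i=6 t=5 v=4: → [4,9),[2,7); WM=4
i=7 t=5 v=6: → [4,9),[2,7); WM=4
i=8 t=6 v=2: → [6,11),[4,9),[2,7); WM=5; [0,5) fires=6
i=9 t=6 v=6: → [6,11),[4,9),[2,7); WM=5
i=10 t=8 v=2: → [8,13),[6,11),[4,9); WM=7; [2,7) fires=7
i=11 t=9 v=9: → [8,13),[6,11); WM=8
i=12 t=11 v=5: → [10,15),[8,13); WM=10; [4,9) fires=6
i=13 t=14 v=6: → [14,19),[12,17),[10,15); WM=13; [6,11) fires=4 [8,13) fires=3
i=14 t=15 v=6: → [14,19),[12,17); WM=14
i=15 t=17 v=8: → [16,21),[14,19); WM=16; [10,15) fires=2
i=16 t=22 v=8: → [22,27),[20,25),[18,23); WM=21; [12,17) fires=2 [14,19) fires=3 [16,21) fires=1
i=17 t=10 v=8: DROP (t<21-2); WM=21
i=18 t=22 v=9: → [22,27),[20,25),[18,23); WM=21
i=19 t=21 v=7: → [20,25),[18,23); WM=21

[0,5)=6 [2,7)=7 [4,9)=6 [6,11)=4 [8,13)=3 [10,15)=2 [12,17)=2 [14,19)=3 [16,21)=1 [18,23)=3 [20,25)=3 [22,27)=2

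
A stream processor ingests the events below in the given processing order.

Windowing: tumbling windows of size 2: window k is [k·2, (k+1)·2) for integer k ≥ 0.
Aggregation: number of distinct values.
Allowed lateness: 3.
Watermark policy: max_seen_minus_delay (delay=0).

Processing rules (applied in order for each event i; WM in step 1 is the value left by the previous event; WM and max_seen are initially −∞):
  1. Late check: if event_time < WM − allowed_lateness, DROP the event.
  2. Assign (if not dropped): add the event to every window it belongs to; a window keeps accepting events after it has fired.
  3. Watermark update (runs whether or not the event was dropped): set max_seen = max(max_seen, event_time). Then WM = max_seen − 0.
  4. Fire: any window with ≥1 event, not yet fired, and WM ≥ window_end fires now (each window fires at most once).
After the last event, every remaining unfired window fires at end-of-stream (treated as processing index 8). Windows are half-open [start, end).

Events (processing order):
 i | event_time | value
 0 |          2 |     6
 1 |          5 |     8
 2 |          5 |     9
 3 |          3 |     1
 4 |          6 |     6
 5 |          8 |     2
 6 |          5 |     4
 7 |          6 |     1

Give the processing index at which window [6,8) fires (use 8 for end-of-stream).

i=0 t=2 v=6: → [2,4); WM=2
i=1 t=5 v=8: → [4,6); WM=5; [2,4) fires=1
i=2 t=5 v=9: → [4,6); WM=5
i=3 t=3 v=1: → [2,4); WM=5
i=4 t=6 v=6: → [6,8); WM=6; [4,6) fires=2
i=5 t=8 v=2: → [8,10); WM=8; [6,8) fires=1
i=6 t=5 v=4: → [4,6); WM=8
i=7 t=6 v=1: → [6,8); WM=8

5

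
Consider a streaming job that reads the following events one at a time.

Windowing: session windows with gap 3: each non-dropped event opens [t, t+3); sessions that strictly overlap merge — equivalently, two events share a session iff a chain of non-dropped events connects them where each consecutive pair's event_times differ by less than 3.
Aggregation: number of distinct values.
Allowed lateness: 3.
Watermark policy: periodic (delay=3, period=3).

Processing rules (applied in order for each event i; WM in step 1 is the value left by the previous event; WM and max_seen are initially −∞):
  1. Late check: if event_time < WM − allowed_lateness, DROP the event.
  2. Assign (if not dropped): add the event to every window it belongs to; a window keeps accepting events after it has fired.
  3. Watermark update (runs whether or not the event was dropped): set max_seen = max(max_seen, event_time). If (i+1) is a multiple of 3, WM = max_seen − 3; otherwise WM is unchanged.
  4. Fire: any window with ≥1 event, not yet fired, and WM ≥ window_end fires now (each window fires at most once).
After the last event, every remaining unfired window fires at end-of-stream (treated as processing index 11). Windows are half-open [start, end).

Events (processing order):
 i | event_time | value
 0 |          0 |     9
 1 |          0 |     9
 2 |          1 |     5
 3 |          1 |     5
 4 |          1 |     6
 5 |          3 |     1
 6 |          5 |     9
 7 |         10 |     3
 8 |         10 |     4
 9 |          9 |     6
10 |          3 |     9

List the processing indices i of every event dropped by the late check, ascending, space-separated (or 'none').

i=0 t=0 v=9: → [0,3); WM=−∞
i=1 t=0 v=9: → [0,3); WM=−∞
i=2 t=1 v=5: → [0,4); WM=-2
i=3 t=1 v=5: → [0,4); WM=-2
i=4 t=1 v=6: → [0,4); WM=-2
i=5 t=3 v=1: → [0,6); WM=0
i=6 t=5 v=9: → [0,8); WM=0
i=7 t=10 v=3: → [10,13); WM=0
i=8 t=10 v=4: → [10,13); WM=7
i=9 t=9 v=6: → [9,13); WM=7
i=10 t=3 v=9: DROP (t<7-3); WM=7

10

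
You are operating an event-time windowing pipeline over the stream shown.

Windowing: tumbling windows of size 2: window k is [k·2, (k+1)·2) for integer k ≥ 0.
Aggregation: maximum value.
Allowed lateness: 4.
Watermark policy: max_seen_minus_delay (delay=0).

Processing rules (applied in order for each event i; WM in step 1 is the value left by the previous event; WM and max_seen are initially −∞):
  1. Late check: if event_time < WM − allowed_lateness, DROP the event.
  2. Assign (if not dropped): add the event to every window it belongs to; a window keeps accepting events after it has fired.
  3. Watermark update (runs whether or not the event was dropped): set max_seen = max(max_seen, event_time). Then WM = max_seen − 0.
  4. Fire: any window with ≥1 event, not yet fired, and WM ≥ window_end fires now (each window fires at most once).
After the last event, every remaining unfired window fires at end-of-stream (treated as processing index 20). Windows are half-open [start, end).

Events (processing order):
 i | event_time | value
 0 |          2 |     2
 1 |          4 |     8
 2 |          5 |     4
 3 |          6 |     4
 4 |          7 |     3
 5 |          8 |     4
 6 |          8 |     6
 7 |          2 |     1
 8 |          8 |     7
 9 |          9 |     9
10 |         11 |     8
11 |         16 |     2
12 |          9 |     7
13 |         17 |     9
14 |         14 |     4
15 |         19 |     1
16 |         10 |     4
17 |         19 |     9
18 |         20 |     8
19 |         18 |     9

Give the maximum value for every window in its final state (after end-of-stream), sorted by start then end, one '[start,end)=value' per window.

i=0 t=2 v=2: → [2,4); WM=2
i=1 t=4 v=8: → [4,6); WM=4; [2,4) fires=2
i=2 t=5 v=4: → [4,6); WM=5
i=3 t=6 v=4: → [6,8); WM=6; [4,6) fires=8
i=4 t=7 v=3: → [6,8); WM=7
i=5 t=8 v=4: → [8,10); WM=8; [6,8) fires=4
i=6 t=8 v=6: → [8,10); WM=8
i=7 t=2 v=1: DROP (t<8-4); WM=8
i=8 t=8 v=7: → [8,10); WM=8
i=9 t=9 v=9: → [8,10); WM=9
i=10 t=11 v=8: → [10,12); WM=11; [8,10) fires=9
i=11 t=16 v=2: → [16,18); WM=16; [10,12) fires=8
i=12 t=9 v=7: DROP (t<16-4); WM=16
i=13 t=17 v=9: → [16,18); WM=17
i=14 t=14 v=4: → [14,16); WM=17; [14,16) fires=4
i=15 t=19 v=1: → [18,20); WM=19; [16,18) fires=9
i=16 t=10 v=4: DROP (t<19-4); WM=19
i=17 t=19 v=9: → [18,20); WM=19
i=18 t=20 v=8: → [20,22); WM=20; [18,20) fires=9
i=19 t=18 v=9: → [18,20); WM=20

[2,4)=2 [4,6)=8 [6,8)=4 [8,10)=9 [10,12)=8 [14,16)=4 [16,18)=9 [18,20)=9 [20,22)=8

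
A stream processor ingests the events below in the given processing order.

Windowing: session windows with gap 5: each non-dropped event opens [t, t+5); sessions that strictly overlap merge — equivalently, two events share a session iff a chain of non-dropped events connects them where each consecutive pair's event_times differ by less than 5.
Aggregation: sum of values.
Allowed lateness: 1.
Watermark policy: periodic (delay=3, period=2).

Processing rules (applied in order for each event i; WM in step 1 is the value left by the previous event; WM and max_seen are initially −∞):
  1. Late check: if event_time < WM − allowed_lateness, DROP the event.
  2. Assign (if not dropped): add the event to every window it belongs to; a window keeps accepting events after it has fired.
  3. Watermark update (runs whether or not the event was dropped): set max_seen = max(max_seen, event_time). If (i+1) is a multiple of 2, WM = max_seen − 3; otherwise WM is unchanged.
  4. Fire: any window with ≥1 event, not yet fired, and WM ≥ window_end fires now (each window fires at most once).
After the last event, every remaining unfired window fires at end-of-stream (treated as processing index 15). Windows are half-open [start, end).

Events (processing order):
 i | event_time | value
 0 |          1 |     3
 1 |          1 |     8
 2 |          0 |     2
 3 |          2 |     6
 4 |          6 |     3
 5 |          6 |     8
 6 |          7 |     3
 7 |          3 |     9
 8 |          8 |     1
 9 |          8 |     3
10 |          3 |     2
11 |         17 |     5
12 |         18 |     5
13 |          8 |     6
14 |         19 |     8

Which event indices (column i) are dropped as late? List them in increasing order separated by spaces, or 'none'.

10 13

i=0 t=1 v=3: → [1,6); WM=−∞
i=1 t=1 v=8: → [1,6); WM=-2
i=2 t=0 v=2: → [0,6); WM=-2
i=3 t=2 v=6: → [0,7); WM=-1
i=4 t=6 v=3: → [0,11); WM=-1
i=5 t=6 v=8: → [0,11); WM=3
i=6 t=7 v=3: → [0,12); WM=3
i=7 t=3 v=9: → [0,12); WM=4
i=8 t=8 v=1: → [0,13); WM=4
i=9 t=8 v=3: → [0,13); WM=5
i=10 t=3 v=2: DROP (t<5-1); WM=5
i=11 t=17 v=5: → [17,22); WM=14
i=12 t=18 v=5: → [17,23); WM=14
i=13 t=8 v=6: DROP (t<14-1); WM=15
i=14 t=19 v=8: → [17,24); WM=15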